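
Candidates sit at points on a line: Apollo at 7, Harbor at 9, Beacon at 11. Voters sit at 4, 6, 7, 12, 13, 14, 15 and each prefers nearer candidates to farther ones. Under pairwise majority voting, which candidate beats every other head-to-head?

With single-peaked preferences on a line, the Condorcet winner is the candidate closest to the median voter.
The median voter (position 12) is closest to Beacon at 11.
Check: Beacon vs Apollo — voters closer to Beacon: 4 of 7.

Beacon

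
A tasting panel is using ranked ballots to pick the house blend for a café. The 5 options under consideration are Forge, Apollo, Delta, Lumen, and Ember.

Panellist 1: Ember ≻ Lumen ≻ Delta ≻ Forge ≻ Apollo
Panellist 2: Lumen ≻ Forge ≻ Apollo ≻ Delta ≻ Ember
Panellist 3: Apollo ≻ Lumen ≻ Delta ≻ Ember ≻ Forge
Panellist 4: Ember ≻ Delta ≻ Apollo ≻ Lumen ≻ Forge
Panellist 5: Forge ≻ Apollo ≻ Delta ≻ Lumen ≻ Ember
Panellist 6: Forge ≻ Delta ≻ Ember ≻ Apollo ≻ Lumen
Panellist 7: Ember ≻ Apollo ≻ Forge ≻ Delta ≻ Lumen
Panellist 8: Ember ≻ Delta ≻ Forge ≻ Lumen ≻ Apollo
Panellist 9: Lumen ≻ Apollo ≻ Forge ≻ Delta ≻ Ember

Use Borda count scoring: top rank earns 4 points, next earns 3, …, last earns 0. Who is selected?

Borda scores:
  Forge: 1 + 3 + 0 + 0 + 4 + 4 + 2 + 2 + 2 = 18
  Apollo: 0 + 2 + 4 + 2 + 3 + 1 + 3 + 0 + 3 = 18
  Delta: 2 + 1 + 2 + 3 + 2 + 3 + 1 + 3 + 1 = 18
  Lumen: 3 + 4 + 3 + 1 + 1 + 0 + 0 + 1 + 4 = 17
  Ember: 4 + 0 + 1 + 4 + 0 + 2 + 4 + 4 + 0 = 19
Ember has the highest total.

Ember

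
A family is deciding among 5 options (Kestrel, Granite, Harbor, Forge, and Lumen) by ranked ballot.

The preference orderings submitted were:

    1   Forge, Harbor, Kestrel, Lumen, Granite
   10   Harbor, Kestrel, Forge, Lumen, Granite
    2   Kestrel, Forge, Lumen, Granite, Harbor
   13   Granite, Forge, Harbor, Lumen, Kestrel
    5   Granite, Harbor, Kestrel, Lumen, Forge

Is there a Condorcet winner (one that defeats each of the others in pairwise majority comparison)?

Head-to-head results (31 voters total):
Kestrel vs Granite: Granite wins 18–13.
Kestrel vs Harbor: Harbor wins 29–2.
Kestrel vs Forge: Kestrel wins 17–14.
Kestrel vs Lumen: Kestrel wins 18–13.
Granite vs Harbor: Granite wins 20–11.
Granite vs Forge: Granite wins 18–13.
Granite vs Lumen: Granite wins 18–13.
Harbor vs Forge: Forge wins 16–15.
Harbor vs Lumen: Harbor wins 29–2.
Forge vs Lumen: Forge wins 26–5.
Granite beats each rival — Kestrel (18–13), Harbor (20–11), Forge (18–13), Lumen (18–13) — so Granite is the Condorcet winner.

Yes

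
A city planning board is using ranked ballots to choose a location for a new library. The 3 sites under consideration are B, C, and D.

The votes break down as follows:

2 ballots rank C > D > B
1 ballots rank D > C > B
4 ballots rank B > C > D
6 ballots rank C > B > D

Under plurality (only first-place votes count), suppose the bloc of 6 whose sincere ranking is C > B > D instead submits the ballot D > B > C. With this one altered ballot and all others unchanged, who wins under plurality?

D

First-place totals with the altered ballot: B 4, C 2, D 7.
The switch changes the winner from C to D.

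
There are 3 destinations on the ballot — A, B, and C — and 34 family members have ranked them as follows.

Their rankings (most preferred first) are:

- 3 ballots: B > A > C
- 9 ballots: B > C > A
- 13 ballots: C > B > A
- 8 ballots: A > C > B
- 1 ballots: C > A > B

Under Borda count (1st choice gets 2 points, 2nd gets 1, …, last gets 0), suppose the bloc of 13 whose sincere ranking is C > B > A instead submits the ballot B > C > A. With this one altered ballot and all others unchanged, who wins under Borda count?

Borda totals with the altered ballot: A 20, B 50, C 32.
The switch changes the winner from C to B.

B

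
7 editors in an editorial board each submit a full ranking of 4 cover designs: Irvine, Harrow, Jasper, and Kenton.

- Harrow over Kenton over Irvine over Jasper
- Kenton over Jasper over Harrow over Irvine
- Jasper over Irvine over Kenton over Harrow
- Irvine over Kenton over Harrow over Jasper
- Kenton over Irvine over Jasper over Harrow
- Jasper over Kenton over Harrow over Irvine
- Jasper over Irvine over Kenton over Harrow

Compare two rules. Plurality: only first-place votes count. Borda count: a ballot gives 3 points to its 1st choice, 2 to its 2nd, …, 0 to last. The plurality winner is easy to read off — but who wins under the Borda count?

Plurality first-place counts: Irvine 1, Harrow 1, Jasper 3, Kenton 2 → Jasper.
Borda totals: Irvine 10, Harrow 6, Jasper 12, Kenton 14 → Kenton.

Kenton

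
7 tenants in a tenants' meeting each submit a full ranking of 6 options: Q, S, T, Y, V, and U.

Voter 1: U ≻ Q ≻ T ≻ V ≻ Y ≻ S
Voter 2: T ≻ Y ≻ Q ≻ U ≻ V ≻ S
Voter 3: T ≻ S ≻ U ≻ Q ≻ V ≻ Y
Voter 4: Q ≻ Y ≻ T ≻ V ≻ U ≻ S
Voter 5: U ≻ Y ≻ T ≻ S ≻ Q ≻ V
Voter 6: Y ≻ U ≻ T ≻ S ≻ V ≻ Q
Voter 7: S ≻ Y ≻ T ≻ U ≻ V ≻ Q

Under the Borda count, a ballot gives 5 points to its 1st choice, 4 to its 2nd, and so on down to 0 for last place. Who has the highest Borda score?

T

Borda scores:
  Q: 4 + 3 + 2 + 5 + 1 + 0 + 0 = 15
  S: 0 + 0 + 4 + 0 + 2 + 2 + 5 = 13
  T: 3 + 5 + 5 + 3 + 3 + 3 + 3 = 25
  Y: 1 + 4 + 0 + 4 + 4 + 5 + 4 = 22
  V: 2 + 1 + 1 + 2 + 0 + 1 + 1 = 8
  U: 5 + 2 + 3 + 1 + 5 + 4 + 2 = 22
T has the highest total.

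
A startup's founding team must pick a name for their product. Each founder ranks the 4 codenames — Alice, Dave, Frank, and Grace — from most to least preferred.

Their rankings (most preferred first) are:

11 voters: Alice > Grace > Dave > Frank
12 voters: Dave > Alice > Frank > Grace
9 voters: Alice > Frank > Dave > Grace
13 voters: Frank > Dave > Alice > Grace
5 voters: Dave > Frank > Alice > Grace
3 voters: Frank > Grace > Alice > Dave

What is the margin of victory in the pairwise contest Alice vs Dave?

Ballots ranking Alice above Dave: 11+9+3 = 23.
Ballots ranking Dave above Alice: 12+13+5 = 30.
Dave wins 30–23, a margin of 7.

7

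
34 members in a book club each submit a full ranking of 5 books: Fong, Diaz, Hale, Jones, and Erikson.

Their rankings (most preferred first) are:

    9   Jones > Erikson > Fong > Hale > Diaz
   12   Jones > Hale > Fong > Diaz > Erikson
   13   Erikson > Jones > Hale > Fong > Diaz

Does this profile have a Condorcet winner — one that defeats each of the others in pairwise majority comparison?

Head-to-head results (34 voters total):
Fong vs Diaz: Fong wins 34–0.
Fong vs Hale: Hale wins 25–9.
Fong vs Jones: Jones wins 34–0.
Fong vs Erikson: Erikson wins 22–12.
Diaz vs Hale: Hale wins 34–0.
Diaz vs Jones: Jones wins 34–0.
Diaz vs Erikson: Erikson wins 22–12.
Hale vs Jones: Jones wins 34–0.
Hale vs Erikson: Erikson wins 22–12.
Jones vs Erikson: Jones wins 21–13.
Jones beats each rival — Fong (34–0), Diaz (34–0), Hale (34–0), Erikson (21–13) — so Jones is the Condorcet winner.

Yes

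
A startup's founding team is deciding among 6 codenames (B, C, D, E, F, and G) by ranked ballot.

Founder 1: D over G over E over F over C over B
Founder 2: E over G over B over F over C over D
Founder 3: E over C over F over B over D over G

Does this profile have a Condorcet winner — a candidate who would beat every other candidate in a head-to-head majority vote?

Yes

Head-to-head results (3 voters total):
B vs C: C wins 2–1.
B vs D: B wins 2–1.
B vs E: E wins 3–0.
B vs F: F wins 2–1.
B vs G: G wins 2–1.
C vs D: C wins 2–1.
C vs E: E wins 3–0.
C vs F: F wins 2–1.
C vs G: G wins 2–1.
D vs E: E wins 2–1.
D vs F: F wins 2–1.
D vs G: D wins 2–1.
E vs F: E wins 3–0.
E vs G: E wins 2–1.
F vs G: G wins 2–1.
E beats each rival — B (3–0), C (3–0), D (2–1), F (3–0), G (2–1) — so E is the Condorcet winner.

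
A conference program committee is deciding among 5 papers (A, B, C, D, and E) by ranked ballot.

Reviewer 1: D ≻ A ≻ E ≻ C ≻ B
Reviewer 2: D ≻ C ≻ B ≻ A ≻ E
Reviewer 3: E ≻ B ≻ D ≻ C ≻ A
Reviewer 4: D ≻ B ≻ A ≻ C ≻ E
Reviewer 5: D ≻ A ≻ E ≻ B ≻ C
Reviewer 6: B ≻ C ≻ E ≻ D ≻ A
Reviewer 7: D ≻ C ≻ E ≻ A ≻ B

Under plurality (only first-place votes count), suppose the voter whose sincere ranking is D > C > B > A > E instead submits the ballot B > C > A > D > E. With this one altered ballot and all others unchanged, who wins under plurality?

First-place totals with the altered ballot: A 0, B 2, C 0, D 4, E 1.
The winner is unchanged: still D.

D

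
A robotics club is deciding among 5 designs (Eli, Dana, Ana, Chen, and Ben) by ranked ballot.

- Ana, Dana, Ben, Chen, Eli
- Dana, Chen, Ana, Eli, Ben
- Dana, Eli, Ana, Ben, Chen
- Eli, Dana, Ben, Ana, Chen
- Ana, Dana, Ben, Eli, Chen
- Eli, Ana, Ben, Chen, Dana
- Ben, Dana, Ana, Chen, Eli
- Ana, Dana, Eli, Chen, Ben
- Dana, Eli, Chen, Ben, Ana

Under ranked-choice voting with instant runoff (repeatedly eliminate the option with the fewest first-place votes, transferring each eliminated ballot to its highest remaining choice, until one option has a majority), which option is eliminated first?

Chen

Round 1: Dana 3, Ana 3, Eli 2, Ben 1, Chen 0. Chen has the fewest and is eliminated.
Round 2: Dana 3, Ana 3, Eli 2, Ben 1. Ben has the fewest and is eliminated.
Round 3: Dana 4, Ana 3, Eli 2. Eli has the fewest and is eliminated.
Round 4: Dana 5, Ana 4. Dana has a majority.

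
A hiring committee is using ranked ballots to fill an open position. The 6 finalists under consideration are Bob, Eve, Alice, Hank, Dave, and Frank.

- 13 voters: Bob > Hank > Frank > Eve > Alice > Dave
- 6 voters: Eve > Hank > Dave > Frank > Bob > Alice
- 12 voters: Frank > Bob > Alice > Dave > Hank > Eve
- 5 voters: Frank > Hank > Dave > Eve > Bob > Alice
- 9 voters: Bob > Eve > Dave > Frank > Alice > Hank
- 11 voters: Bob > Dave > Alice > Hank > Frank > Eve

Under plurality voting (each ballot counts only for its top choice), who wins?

First-place vote totals:
  Bob: 33
  Eve: 6
  Alice: 0
  Hank: 0
  Dave: 0
  Frank: 17
Bob has the most first-place votes.

Bob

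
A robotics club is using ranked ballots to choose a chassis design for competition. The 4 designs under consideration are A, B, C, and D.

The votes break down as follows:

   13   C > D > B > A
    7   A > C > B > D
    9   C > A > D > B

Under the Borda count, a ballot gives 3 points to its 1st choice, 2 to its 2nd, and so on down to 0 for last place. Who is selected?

Borda scores:
  A: 13·0 + 7·3 + 9·2 = 39
  B: 13·1 + 7·1 + 9·0 = 20
  C: 13·3 + 7·2 + 9·3 = 80
  D: 13·2 + 7·0 + 9·1 = 35
C has the highest total.

C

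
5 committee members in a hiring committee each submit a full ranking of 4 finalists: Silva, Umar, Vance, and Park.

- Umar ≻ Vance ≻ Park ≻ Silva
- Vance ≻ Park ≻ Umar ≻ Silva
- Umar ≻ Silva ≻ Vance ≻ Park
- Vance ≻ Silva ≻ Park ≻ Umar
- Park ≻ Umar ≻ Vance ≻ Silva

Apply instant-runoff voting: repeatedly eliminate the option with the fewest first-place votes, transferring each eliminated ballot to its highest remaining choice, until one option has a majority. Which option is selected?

Round 1: Umar 2, Vance 2, Park 1, Silva 0. Silva has the fewest and is eliminated.
Round 2: Umar 2, Vance 2, Park 1. Park has the fewest and is eliminated.
Round 3: Umar 3, Vance 2. Umar has a majority.

Umar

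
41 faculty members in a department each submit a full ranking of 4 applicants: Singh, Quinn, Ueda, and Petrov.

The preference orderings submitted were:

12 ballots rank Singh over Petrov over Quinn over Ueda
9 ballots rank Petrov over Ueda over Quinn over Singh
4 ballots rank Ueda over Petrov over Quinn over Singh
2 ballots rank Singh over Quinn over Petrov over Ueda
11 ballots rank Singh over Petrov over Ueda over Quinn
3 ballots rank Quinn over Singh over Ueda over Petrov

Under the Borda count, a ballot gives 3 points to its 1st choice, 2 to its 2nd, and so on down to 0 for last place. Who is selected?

Borda scores:
  Singh: 12·3 + 9·0 + 4·0 + 2·3 + 11·3 + 3·2 = 81
  Quinn: 12·1 + 9·1 + 4·1 + 2·2 + 11·0 + 3·3 = 38
  Ueda: 12·0 + 9·2 + 4·3 + 2·0 + 11·1 + 3·1 = 44
  Petrov: 12·2 + 9·3 + 4·2 + 2·1 + 11·2 + 3·0 = 83
Petrov has the highest total.

Petrov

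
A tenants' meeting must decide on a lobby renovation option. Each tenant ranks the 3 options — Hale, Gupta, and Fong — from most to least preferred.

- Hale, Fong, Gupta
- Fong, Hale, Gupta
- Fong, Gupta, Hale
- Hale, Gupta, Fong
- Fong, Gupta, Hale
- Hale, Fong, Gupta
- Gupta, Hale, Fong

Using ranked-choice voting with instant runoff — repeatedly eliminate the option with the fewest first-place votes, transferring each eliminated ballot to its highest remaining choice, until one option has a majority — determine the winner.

Hale

Round 1: Hale 3, Fong 3, Gupta 1. Gupta has the fewest and is eliminated.
Round 2: Hale 4, Fong 3. Hale has a majority.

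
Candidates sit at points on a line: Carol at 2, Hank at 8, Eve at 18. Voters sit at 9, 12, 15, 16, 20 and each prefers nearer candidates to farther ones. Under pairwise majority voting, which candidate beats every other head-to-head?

Eve

With single-peaked preferences on a line, the Condorcet winner is the candidate closest to the median voter.
The median voter (position 15) is closest to Eve at 18.
Check: Eve vs Carol — voters closer to Eve: 4 of 5.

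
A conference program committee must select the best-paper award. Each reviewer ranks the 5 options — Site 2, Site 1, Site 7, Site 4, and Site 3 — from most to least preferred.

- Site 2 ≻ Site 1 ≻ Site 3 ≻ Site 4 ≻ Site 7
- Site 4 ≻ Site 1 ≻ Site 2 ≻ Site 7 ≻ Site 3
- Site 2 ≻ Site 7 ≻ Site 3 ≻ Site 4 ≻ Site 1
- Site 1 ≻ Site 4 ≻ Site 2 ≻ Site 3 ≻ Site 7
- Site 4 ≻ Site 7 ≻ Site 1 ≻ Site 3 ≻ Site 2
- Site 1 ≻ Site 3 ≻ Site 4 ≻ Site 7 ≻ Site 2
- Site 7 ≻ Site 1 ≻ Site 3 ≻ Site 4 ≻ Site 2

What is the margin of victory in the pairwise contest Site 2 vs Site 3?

Ballots ranking Site 2 above Site 3: 4.
Ballots ranking Site 3 above Site 2: 3.
Site 2 wins 4–3, a margin of 1.

1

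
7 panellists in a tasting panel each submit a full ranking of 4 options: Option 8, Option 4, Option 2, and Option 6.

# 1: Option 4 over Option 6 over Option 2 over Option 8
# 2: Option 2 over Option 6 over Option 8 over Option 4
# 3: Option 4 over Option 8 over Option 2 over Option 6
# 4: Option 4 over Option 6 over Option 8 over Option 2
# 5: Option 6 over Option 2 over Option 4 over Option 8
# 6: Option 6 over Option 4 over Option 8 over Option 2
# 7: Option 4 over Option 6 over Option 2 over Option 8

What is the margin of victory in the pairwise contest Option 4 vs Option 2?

Ballots ranking Option 4 above Option 2: 5.
Ballots ranking Option 2 above Option 4: 2.
Option 4 wins 5–2, a margin of 3.

3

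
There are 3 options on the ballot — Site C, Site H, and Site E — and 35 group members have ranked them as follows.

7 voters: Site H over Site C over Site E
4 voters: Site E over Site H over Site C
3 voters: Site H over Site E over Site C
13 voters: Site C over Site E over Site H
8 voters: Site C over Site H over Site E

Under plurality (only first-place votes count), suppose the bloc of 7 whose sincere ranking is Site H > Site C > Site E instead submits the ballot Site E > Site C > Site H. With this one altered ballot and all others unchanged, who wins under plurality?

First-place totals with the altered ballot: Site C 21, Site H 3, Site E 11.
The winner is unchanged: still Site C.

Site C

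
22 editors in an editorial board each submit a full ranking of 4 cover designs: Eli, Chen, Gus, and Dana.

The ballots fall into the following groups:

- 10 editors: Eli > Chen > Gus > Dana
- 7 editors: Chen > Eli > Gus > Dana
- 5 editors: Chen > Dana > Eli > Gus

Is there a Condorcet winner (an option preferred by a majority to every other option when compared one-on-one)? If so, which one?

Head-to-head results (22 voters total):
Eli vs Chen: Chen wins 12–10.
Eli vs Gus: Eli wins 22–0.
Eli vs Dana: Eli wins 17–5.
Chen vs Gus: Chen wins 22–0.
Chen vs Dana: Chen wins 22–0.
Gus vs Dana: Gus wins 17–5.
Chen beats each rival — Eli (12–10), Gus (22–0), Dana (22–0) — so Chen is the Condorcet winner.

Chen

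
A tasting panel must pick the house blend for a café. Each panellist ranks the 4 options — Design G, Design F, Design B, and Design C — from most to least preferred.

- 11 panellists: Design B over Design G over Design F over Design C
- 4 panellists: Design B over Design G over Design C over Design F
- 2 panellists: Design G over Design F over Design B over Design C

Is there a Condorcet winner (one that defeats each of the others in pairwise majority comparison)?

Head-to-head results (17 voters total):
Design G vs Design F: Design G wins 17–0.
Design G vs Design B: Design B wins 15–2.
Design G vs Design C: Design G wins 17–0.
Design F vs Design B: Design B wins 15–2.
Design F vs Design C: Design F wins 13–4.
Design B vs Design C: Design B wins 17–0.
Design B beats each rival — Design G (15–2), Design F (15–2), Design C (17–0) — so Design B is the Condorcet winner.

Yes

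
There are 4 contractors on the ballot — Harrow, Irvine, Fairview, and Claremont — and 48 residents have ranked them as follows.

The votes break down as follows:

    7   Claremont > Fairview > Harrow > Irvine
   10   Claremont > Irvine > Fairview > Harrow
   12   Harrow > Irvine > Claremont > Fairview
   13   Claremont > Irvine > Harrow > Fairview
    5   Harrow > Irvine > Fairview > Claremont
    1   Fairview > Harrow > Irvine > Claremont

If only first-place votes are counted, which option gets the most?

Claremont

First-place vote totals:
  Harrow: 17
  Irvine: 0
  Fairview: 1
  Claremont: 30
Claremont has the most first-place votes.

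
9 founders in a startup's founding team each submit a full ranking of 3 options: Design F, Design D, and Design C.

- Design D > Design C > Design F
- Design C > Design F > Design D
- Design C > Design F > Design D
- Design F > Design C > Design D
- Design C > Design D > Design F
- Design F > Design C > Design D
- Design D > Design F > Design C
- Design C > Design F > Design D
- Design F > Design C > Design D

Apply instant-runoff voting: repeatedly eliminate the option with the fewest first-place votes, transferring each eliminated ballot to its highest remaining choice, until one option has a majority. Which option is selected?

Design C

Round 1: Design C 4, Design F 3, Design D 2. Design D has the fewest and is eliminated.
Round 2: Design C 5, Design F 4. Design C has a majority.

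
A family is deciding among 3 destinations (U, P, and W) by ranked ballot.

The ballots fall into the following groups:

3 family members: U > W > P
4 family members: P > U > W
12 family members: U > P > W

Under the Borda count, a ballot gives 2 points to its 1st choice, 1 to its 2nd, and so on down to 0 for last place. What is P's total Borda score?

20

Borda scores:
  U: 3·2 + 4·1 + 12·2 = 34
  P: 3·0 + 4·2 + 12·1 = 20
  W: 3·1 + 4·0 + 12·0 = 3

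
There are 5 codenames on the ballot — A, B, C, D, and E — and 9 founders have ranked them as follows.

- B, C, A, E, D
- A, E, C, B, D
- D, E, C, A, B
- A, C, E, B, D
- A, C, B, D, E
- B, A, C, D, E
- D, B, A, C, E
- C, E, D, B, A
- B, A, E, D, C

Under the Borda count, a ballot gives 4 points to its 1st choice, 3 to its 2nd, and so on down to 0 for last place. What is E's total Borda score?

Borda scores:
  A: 2 + 4 + 1 + 4 + 4 + 3 + 2 + 0 + 3 = 23
  B: 4 + 1 + 0 + 1 + 2 + 4 + 3 + 1 + 4 = 20
  C: 3 + 2 + 2 + 3 + 3 + 2 + 1 + 4 + 0 = 20
  D: 0 + 0 + 4 + 0 + 1 + 1 + 4 + 2 + 1 = 13
  E: 1 + 3 + 3 + 2 + 0 + 0 + 0 + 3 + 2 = 14

14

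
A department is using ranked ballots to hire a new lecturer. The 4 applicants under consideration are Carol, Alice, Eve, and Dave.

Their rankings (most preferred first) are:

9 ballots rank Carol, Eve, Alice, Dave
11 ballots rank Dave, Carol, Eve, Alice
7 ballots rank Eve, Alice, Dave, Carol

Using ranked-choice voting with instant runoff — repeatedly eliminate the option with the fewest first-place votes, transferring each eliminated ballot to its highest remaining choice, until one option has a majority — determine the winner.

Round 1: Dave 11, Carol 9, Eve 7, Alice 0. Alice has the fewest and is eliminated.
Round 2: Dave 11, Carol 9, Eve 7. Eve has the fewest and is eliminated.
Round 3: Dave 18, Carol 9. Dave has a majority.

Dave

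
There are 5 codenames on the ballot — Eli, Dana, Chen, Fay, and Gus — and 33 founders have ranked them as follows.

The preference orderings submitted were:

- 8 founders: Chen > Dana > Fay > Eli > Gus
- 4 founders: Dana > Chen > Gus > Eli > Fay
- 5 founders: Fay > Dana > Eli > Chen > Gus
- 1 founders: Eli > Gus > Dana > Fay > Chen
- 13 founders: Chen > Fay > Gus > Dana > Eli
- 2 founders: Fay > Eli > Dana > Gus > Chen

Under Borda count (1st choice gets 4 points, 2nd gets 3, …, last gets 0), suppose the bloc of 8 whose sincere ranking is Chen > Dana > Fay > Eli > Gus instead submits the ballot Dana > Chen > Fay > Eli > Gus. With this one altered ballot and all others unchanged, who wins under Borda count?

Chen

Borda totals with the altered ballot: Eli 32, Dana 82, Chen 93, Fay 84, Gus 39.
The winner is unchanged: still Chen.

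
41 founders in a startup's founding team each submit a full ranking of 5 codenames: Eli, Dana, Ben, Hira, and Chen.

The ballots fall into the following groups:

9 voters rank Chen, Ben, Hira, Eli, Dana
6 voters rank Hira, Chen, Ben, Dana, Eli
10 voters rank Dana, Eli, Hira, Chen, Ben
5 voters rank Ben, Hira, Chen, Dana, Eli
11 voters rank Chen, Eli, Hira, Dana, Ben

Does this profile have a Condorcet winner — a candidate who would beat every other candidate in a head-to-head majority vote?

No

Head-to-head results (41 voters total):
Eli vs Dana: Dana wins 21–20.
Eli vs Ben: Eli wins 21–20.
Eli vs Hira: Eli wins 21–20.
Eli vs Chen: Chen wins 31–10.
Dana vs Ben: Dana wins 21–20.
Dana vs Hira: Hira wins 31–10.
Dana vs Chen: Chen wins 31–10.
Ben vs Hira: Hira wins 27–14.
Ben vs Chen: Chen wins 36–5.
Hira vs Chen: Hira wins 21–20.
No candidate beats all others: Eli beats Hira beats Dana beats Eli, a majority cycle.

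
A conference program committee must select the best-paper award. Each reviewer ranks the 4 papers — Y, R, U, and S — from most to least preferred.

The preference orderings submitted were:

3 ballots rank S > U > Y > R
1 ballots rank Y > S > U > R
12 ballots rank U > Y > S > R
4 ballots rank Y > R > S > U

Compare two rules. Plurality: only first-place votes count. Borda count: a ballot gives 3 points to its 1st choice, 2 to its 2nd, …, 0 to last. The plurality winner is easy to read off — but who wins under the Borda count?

Plurality first-place counts: Y 5, R 0, U 12, S 3 → U.
Borda totals: Y 42, R 8, U 43, S 27 → U.

U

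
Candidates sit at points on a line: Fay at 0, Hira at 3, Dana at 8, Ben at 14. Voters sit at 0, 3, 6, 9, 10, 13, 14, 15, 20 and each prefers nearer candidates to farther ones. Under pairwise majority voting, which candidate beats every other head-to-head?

With single-peaked preferences on a line, the Condorcet winner is the candidate closest to the median voter.
The median voter (position 10) is closest to Dana at 8.
Check: Dana vs Hira — voters closer to Dana: 7 of 9.

Dana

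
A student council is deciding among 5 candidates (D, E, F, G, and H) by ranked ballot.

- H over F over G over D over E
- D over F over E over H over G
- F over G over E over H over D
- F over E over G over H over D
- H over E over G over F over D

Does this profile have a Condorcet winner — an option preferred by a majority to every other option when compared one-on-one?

Yes

Head-to-head results (5 voters total):
D vs E: E wins 3–2.
D vs F: F wins 4–1.
D vs G: G wins 4–1.
D vs H: H wins 4–1.
E vs F: F wins 4–1.
E vs G: E wins 3–2.
E vs H: E wins 3–2.
F vs G: F wins 4–1.
F vs H: F wins 3–2.
G vs H: H wins 3–2.
F beats each rival — D (4–1), E (4–1), G (4–1), H (3–2) — so F is the Condorcet winner.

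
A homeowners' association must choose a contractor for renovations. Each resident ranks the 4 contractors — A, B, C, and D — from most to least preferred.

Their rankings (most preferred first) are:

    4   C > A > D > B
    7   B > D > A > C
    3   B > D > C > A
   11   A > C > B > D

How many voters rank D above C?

10

Ballots ranking D above C: 7+3 = 10.
Ballots ranking C above D: 4+11 = 15.
So 10 of 25 voters prefer D to C.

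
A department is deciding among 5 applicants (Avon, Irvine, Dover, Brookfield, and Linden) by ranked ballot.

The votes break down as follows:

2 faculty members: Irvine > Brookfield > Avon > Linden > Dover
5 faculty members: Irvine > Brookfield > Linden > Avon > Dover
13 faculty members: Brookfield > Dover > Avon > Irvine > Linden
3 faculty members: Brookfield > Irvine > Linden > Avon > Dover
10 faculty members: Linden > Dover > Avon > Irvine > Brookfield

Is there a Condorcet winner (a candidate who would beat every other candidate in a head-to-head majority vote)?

Head-to-head results (33 voters total):
Avon vs Irvine: Avon wins 23–10.
Avon vs Dover: Dover wins 23–10.
Avon vs Brookfield: Brookfield wins 23–10.
Avon vs Linden: Linden wins 18–15.
Irvine vs Dover: Dover wins 23–10.
Irvine vs Brookfield: Irvine wins 17–16.
Irvine vs Linden: Irvine wins 23–10.
Dover vs Brookfield: Brookfield wins 23–10.
Dover vs Linden: Linden wins 20–13.
Brookfield vs Linden: Brookfield wins 23–10.
No candidate beats all others: Avon beats Irvine beats Brookfield beats Avon, a majority cycle.

No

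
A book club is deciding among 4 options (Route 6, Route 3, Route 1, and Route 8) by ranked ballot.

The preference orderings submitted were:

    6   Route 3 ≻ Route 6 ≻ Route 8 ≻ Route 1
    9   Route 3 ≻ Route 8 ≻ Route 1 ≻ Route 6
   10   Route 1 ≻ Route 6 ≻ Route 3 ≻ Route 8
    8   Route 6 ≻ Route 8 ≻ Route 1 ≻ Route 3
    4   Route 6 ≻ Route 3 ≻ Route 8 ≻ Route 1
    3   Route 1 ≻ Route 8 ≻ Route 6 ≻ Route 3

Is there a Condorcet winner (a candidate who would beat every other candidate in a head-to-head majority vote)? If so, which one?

No Condorcet winner

Head-to-head results (40 voters total):
Route 6 vs Route 3: Route 6 wins 25–15.
Route 6 vs Route 1: Route 1 wins 22–18.
Route 6 vs Route 8: Route 6 wins 28–12.
Route 3 vs Route 1: Route 1 wins 21–19.
Route 3 vs Route 8: Route 3 wins 29–11.
Route 1 vs Route 8: Route 8 wins 27–13.
No candidate beats all others: Route 6 beats Route 8 beats Route 1 beats Route 6, a majority cycle.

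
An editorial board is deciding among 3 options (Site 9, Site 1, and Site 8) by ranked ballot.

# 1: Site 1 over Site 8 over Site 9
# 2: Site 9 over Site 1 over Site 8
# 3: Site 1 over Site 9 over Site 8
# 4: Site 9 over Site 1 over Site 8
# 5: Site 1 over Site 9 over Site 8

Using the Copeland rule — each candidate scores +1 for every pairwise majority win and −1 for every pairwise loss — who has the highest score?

Site 1

Pairwise results:
  Site 9 vs Site 1: Site 1 wins 3–2.
  Site 9 vs Site 8: Site 9 wins 4–1.
  Site 1 vs Site 8: Site 1 wins 5–0.
Copeland scores (wins − losses):
  Site 9: 1 − 1 = 0
  Site 1: 2 − 0 = 2
  Site 8: 0 − 2 = -2
Site 1 has the best Copeland score.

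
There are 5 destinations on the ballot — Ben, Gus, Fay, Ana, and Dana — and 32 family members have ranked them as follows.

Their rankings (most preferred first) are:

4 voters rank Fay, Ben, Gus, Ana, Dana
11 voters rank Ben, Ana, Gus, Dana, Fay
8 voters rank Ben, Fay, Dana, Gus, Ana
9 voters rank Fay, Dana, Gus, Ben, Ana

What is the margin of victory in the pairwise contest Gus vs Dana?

2

Ballots ranking Gus above Dana: 4+11 = 15.
Ballots ranking Dana above Gus: 8+9 = 17.
Dana wins 17–15, a margin of 2.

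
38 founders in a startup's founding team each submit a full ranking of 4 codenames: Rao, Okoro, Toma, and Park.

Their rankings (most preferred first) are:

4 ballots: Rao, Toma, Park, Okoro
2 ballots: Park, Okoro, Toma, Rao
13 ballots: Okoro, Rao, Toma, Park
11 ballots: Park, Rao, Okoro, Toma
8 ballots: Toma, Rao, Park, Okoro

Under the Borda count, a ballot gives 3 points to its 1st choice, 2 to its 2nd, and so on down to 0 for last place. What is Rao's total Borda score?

Borda scores:
  Rao: 4·3 + 2·0 + 13·2 + 11·2 + 8·2 = 76
  Okoro: 4·0 + 2·2 + 13·3 + 11·1 + 8·0 = 54
  Toma: 4·2 + 2·1 + 13·1 + 11·0 + 8·3 = 47
  Park: 4·1 + 2·3 + 13·0 + 11·3 + 8·1 = 51

76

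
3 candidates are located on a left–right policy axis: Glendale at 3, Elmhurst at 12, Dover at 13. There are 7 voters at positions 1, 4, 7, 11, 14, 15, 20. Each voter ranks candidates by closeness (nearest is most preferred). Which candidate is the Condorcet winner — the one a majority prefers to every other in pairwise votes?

Elmhurst

With single-peaked preferences on a line, the Condorcet winner is the candidate closest to the median voter.
The median voter (position 11) is closest to Elmhurst at 12.
Check: Elmhurst vs Dover — voters closer to Elmhurst: 4 of 7.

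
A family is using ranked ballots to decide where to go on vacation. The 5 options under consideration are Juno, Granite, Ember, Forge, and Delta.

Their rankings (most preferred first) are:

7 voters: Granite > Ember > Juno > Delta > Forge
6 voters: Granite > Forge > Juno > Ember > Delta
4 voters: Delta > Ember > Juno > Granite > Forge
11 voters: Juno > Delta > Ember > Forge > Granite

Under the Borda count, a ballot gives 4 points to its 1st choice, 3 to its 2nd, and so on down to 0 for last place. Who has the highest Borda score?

Juno

Borda scores:
  Juno: 7·2 + 6·2 + 4·2 + 11·4 = 78
  Granite: 7·4 + 6·4 + 4·1 + 11·0 = 56
  Ember: 7·3 + 6·1 + 4·3 + 11·2 = 61
  Forge: 7·0 + 6·3 + 4·0 + 11·1 = 29
  Delta: 7·1 + 6·0 + 4·4 + 11·3 = 56
Juno has the highest total.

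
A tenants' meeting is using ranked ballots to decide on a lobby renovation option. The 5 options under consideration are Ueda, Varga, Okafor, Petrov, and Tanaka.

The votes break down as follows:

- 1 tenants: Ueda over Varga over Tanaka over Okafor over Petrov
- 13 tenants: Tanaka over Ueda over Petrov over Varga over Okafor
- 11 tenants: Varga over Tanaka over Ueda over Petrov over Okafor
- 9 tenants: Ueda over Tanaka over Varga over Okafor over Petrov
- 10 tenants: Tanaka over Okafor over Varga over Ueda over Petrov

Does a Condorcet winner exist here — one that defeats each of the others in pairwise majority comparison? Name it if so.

Tanaka

Head-to-head results (44 voters total):
Ueda vs Varga: Ueda wins 23–21.
Ueda vs Okafor: Ueda wins 34–10.
Ueda vs Petrov: Ueda wins 44–0.
Ueda vs Tanaka: Tanaka wins 34–10.
Varga vs Okafor: Varga wins 34–10.
Varga vs Petrov: Varga wins 31–13.
Varga vs Tanaka: Tanaka wins 32–12.
Okafor vs Petrov: Petrov wins 24–20.
Okafor vs Tanaka: Tanaka wins 44–0.
Petrov vs Tanaka: Tanaka wins 44–0.
Tanaka beats each rival — Ueda (34–10), Varga (32–12), Okafor (44–0), Petrov (44–0) — so Tanaka is the Condorcet winner.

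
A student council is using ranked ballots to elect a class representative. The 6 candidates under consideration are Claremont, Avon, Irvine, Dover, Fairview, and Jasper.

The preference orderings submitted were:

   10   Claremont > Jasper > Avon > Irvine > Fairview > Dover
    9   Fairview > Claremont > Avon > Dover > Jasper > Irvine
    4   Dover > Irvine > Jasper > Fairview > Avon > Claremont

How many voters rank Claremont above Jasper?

19

Ballots ranking Claremont above Jasper: 10+9 = 19.
Ballots ranking Jasper above Claremont: 4.
So 19 of 23 voters prefer Claremont to Jasper.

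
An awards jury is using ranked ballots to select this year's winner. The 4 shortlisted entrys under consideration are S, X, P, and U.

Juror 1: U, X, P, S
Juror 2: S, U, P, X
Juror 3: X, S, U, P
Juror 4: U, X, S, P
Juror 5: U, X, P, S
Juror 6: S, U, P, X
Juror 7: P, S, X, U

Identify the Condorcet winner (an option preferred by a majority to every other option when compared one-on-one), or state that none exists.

Head-to-head results (7 voters total):
S vs X: X wins 4–3.
S vs P: S wins 4–3.
S vs U: S wins 4–3.
X vs P: X wins 4–3.
X vs U: U wins 5–2.
P vs U: U wins 6–1.
No candidate beats all others: S beats U beats X beats S, a majority cycle.

There is no Condorcet winner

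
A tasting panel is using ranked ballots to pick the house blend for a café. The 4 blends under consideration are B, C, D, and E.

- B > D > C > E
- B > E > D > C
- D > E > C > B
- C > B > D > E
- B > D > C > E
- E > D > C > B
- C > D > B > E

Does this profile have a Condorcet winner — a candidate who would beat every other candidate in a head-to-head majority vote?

Head-to-head results (7 voters total):
B vs C: C wins 4–3.
B vs D: B wins 4–3.
B vs E: B wins 5–2.
C vs D: D wins 5–2.
C vs E: C wins 4–3.
D vs E: D wins 5–2.
No candidate beats all others: B beats D beats C beats B, a majority cycle.

No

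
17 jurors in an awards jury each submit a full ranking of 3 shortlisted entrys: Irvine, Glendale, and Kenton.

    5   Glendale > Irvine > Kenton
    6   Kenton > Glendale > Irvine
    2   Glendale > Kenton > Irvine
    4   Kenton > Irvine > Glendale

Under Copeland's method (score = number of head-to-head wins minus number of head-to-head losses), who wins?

Kenton

Pairwise results:
  Irvine vs Glendale: Glendale wins 13–4.
  Irvine vs Kenton: Kenton wins 12–5.
  Glendale vs Kenton: Kenton wins 10–7.
Copeland scores (wins − losses):
  Irvine: 0 − 2 = -2
  Glendale: 1 − 1 = 0
  Kenton: 2 − 0 = 2
Kenton has the best Copeland score.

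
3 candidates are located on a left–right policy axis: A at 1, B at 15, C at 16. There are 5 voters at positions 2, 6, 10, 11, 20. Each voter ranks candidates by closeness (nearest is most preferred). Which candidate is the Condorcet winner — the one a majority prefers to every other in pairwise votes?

B

With single-peaked preferences on a line, the Condorcet winner is the candidate closest to the median voter.
The median voter (position 10) is closest to B at 15.
Check: B vs C — voters closer to B: 4 of 5.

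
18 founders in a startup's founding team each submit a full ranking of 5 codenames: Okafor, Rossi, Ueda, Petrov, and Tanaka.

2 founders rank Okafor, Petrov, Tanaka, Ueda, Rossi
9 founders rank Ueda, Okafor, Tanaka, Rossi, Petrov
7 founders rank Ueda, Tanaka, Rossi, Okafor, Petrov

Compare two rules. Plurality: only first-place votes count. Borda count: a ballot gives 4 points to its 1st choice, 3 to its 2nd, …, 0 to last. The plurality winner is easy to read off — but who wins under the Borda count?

Ueda

Plurality first-place counts: Okafor 2, Rossi 0, Ueda 16, Petrov 0, Tanaka 0 → Ueda.
Borda totals: Okafor 42, Rossi 23, Ueda 66, Petrov 6, Tanaka 43 → Ueda.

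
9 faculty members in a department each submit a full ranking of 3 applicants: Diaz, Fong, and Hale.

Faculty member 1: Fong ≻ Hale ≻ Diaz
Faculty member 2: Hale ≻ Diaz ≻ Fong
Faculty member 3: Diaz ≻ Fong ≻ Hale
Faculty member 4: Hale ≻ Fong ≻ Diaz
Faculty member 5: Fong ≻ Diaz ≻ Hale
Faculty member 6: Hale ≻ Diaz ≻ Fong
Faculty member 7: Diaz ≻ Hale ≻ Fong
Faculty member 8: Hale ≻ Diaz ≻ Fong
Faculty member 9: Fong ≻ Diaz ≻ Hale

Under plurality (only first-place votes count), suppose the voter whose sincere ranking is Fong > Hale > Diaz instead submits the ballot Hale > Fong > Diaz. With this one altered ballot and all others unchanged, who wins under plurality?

Hale

First-place totals with the altered ballot: Diaz 2, Fong 2, Hale 5.
The winner is unchanged: still Hale.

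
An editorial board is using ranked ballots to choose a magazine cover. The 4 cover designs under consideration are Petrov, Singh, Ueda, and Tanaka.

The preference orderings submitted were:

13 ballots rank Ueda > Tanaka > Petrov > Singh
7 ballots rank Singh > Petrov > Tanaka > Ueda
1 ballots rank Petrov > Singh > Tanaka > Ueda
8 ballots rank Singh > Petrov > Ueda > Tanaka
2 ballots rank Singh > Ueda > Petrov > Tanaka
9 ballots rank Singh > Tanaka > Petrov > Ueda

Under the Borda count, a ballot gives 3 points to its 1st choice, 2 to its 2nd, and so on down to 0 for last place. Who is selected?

Borda scores:
  Petrov: 13·1 + 7·2 + 3 + 8·2 + 2·1 + 9·1 = 57
  Singh: 13·0 + 7·3 + 2 + 8·3 + 2·3 + 9·3 = 80
  Ueda: 13·3 + 7·0 + 0 + 8·1 + 2·2 + 9·0 = 51
  Tanaka: 13·2 + 7·1 + 1 + 8·0 + 2·0 + 9·2 = 52
Singh has the highest total.

Singh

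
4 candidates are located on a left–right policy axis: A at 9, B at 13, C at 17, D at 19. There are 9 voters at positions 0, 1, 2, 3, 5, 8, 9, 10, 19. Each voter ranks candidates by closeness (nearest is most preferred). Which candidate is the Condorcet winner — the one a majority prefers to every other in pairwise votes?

A

With single-peaked preferences on a line, the Condorcet winner is the candidate closest to the median voter.
The median voter (position 5) is closest to A at 9.
Check: A vs D — voters closer to A: 8 of 9.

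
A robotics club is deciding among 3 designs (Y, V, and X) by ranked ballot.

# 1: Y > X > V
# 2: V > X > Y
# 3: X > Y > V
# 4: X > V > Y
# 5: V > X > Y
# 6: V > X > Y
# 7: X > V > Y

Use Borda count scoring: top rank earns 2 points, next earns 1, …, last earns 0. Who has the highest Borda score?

X

Borda scores:
  Y: 2 + 0 + 1 + 0 + 0 + 0 + 0 = 3
  V: 0 + 2 + 0 + 1 + 2 + 2 + 1 = 8
  X: 1 + 1 + 2 + 2 + 1 + 1 + 2 = 10
X has the highest total.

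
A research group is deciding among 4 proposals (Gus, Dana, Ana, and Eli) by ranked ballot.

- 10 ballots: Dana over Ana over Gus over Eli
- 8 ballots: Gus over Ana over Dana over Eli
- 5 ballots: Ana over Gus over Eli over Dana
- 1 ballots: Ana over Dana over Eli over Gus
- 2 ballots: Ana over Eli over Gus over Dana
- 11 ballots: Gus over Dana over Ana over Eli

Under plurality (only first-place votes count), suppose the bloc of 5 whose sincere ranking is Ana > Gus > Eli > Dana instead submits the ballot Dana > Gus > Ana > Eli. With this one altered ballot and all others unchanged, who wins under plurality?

First-place totals with the altered ballot: Gus 19, Dana 15, Ana 3, Eli 0.
The winner is unchanged: still Gus.

Gus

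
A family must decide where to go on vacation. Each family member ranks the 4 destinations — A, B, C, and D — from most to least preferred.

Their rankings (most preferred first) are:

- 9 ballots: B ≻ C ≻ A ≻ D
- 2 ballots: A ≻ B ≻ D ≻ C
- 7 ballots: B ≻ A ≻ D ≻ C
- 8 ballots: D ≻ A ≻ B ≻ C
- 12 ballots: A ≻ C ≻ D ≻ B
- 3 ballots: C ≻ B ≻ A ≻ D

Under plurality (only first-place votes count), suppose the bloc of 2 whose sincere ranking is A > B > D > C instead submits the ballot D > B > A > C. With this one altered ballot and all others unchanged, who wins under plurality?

B

First-place totals with the altered ballot: A 12, B 16, C 3, D 10.
The winner is unchanged: still B.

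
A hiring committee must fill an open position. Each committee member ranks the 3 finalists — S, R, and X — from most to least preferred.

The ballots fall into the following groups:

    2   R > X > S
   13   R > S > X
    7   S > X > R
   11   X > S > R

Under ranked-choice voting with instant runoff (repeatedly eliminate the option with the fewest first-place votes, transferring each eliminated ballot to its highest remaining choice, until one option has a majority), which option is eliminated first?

Round 1: R 15, X 11, S 7. S has the fewest and is eliminated.
Round 2: X 18, R 15. X has a majority.

S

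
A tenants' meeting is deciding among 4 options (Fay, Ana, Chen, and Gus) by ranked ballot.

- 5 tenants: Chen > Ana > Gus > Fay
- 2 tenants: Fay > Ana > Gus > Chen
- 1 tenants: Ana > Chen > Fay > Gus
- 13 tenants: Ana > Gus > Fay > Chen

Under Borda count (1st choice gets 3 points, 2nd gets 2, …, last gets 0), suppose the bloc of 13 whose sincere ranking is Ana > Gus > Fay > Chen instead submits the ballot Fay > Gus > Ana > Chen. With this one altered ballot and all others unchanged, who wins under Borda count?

Borda totals with the altered ballot: Fay 46, Ana 30, Chen 17, Gus 33.
The switch changes the winner from Ana to Fay.

Fay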